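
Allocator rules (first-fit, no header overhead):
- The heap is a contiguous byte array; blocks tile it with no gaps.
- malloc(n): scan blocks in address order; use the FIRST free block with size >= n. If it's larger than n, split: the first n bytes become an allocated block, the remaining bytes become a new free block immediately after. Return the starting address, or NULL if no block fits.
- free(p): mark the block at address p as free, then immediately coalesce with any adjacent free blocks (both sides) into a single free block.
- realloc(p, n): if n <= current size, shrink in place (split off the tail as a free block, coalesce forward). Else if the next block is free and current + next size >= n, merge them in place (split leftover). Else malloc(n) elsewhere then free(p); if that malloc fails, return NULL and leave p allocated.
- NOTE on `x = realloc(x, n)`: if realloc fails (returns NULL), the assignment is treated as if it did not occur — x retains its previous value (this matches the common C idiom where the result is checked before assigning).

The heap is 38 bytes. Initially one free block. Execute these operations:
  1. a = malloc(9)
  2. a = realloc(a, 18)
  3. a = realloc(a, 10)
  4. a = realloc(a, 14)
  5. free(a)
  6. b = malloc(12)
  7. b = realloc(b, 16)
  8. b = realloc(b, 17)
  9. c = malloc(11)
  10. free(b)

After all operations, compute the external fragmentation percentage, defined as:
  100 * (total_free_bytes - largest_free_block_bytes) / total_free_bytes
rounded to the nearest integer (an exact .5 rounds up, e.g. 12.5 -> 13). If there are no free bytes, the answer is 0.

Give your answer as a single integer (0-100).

Op 1: a = malloc(9) -> a = 0; heap: [0-8 ALLOC][9-37 FREE]
Op 2: a = realloc(a, 18) -> a = 0; heap: [0-17 ALLOC][18-37 FREE]
Op 3: a = realloc(a, 10) -> a = 0; heap: [0-9 ALLOC][10-37 FREE]
Op 4: a = realloc(a, 14) -> a = 0; heap: [0-13 ALLOC][14-37 FREE]
Op 5: free(a) -> (freed a); heap: [0-37 FREE]
Op 6: b = malloc(12) -> b = 0; heap: [0-11 ALLOC][12-37 FREE]
Op 7: b = realloc(b, 16) -> b = 0; heap: [0-15 ALLOC][16-37 FREE]
Op 8: b = realloc(b, 17) -> b = 0; heap: [0-16 ALLOC][17-37 FREE]
Op 9: c = malloc(11) -> c = 17; heap: [0-16 ALLOC][17-27 ALLOC][28-37 FREE]
Op 10: free(b) -> (freed b); heap: [0-16 FREE][17-27 ALLOC][28-37 FREE]
Free blocks: [17 10] total_free=27 largest=17 -> 100*(27-17)/27 = 1000/27 ≈ 37.037 -> rounds to 37

Answer: 37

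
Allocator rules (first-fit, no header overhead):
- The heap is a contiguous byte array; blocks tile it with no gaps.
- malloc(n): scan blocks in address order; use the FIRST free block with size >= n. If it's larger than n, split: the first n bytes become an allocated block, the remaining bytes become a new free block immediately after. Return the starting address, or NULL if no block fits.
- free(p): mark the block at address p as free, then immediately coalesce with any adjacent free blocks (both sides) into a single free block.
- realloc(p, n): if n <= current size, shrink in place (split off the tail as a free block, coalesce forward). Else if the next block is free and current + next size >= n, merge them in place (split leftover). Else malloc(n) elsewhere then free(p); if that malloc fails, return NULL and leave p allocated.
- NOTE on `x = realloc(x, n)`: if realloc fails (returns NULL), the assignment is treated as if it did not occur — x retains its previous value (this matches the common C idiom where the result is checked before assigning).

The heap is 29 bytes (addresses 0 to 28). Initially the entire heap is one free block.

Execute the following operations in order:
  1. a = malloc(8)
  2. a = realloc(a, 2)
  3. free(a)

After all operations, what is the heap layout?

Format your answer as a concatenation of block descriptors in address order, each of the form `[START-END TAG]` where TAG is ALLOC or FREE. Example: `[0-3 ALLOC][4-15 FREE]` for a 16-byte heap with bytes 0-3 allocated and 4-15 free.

Answer: [0-28 FREE]

Derivation:
Op 1: a = malloc(8) -> a = 0; heap: [0-7 ALLOC][8-28 FREE]
Op 2: a = realloc(a, 2) -> a = 0; heap: [0-1 ALLOC][2-28 FREE]
Op 3: free(a) -> (freed a); heap: [0-28 FREE]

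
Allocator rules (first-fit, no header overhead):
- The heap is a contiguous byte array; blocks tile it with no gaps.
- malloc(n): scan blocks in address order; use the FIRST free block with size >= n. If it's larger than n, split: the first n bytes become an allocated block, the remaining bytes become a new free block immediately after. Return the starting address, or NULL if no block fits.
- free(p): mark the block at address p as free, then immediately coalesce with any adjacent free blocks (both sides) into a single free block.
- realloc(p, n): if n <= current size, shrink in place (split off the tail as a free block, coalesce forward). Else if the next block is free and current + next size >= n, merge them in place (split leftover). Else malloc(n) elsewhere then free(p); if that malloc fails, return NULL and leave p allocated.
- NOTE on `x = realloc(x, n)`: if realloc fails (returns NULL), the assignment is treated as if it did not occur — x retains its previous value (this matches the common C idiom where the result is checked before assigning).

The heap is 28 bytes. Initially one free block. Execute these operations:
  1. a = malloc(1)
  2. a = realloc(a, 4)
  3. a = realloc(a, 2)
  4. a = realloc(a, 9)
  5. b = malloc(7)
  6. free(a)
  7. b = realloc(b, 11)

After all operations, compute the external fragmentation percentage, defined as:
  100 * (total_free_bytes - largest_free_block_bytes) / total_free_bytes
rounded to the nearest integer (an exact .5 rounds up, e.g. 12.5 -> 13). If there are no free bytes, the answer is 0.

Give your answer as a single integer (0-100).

Op 1: a = malloc(1) -> a = 0; heap: [0-0 ALLOC][1-27 FREE]
Op 2: a = realloc(a, 4) -> a = 0; heap: [0-3 ALLOC][4-27 FREE]
Op 3: a = realloc(a, 2) -> a = 0; heap: [0-1 ALLOC][2-27 FREE]
Op 4: a = realloc(a, 9) -> a = 0; heap: [0-8 ALLOC][9-27 FREE]
Op 5: b = malloc(7) -> b = 9; heap: [0-8 ALLOC][9-15 ALLOC][16-27 FREE]
Op 6: free(a) -> (freed a); heap: [0-8 FREE][9-15 ALLOC][16-27 FREE]
Op 7: b = realloc(b, 11) -> b = 9; heap: [0-8 FREE][9-19 ALLOC][20-27 FREE]
Free blocks: [9 8] total_free=17 largest=9 -> 100*(17-9)/17 = 800/17 ≈ 47.059 -> rounds to 47

Answer: 47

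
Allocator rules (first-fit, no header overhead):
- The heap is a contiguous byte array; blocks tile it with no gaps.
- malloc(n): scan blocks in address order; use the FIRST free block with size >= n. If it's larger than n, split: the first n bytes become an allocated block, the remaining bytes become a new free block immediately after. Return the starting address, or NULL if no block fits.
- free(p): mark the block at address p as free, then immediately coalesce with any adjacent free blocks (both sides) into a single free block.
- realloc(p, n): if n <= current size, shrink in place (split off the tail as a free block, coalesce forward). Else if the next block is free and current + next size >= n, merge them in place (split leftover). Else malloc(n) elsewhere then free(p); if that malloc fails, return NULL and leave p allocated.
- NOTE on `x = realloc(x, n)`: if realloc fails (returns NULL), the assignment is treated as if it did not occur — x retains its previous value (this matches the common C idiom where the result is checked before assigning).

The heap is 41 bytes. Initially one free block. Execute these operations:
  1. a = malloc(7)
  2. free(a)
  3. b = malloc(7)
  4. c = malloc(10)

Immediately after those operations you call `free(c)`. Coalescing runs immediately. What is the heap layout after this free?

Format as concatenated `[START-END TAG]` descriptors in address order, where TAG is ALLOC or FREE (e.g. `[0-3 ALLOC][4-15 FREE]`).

Answer: [0-6 ALLOC][7-40 FREE]

Derivation:
Op 1: a = malloc(7) -> a = 0; heap: [0-6 ALLOC][7-40 FREE]
Op 2: free(a) -> (freed a); heap: [0-40 FREE]
Op 3: b = malloc(7) -> b = 0; heap: [0-6 ALLOC][7-40 FREE]
Op 4: c = malloc(10) -> c = 7; heap: [0-6 ALLOC][7-16 ALLOC][17-40 FREE]
free(c): c = 7 -> block [7-16 ALLOC]; mark free, coalesce with adjacent free neighbors -> [0-6 ALLOC][7-40 FREE]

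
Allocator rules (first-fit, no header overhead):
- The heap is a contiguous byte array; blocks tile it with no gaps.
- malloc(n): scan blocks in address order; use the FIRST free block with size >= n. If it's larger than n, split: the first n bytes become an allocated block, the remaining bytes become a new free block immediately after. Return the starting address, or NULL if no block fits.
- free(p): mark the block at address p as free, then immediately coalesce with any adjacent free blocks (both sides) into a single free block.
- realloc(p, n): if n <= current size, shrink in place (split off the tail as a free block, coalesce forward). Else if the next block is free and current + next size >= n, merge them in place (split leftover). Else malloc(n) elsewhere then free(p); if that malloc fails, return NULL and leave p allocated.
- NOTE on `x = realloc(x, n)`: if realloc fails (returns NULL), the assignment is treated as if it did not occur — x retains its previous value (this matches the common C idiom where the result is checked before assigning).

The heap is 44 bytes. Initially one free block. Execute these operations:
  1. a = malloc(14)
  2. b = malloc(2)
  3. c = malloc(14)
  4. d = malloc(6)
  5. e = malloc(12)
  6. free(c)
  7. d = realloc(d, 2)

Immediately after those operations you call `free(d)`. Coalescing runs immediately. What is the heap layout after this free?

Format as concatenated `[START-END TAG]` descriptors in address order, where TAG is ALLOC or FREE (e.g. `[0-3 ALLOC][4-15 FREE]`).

Answer: [0-13 ALLOC][14-15 ALLOC][16-43 FREE]

Derivation:
Op 1: a = malloc(14) -> a = 0; heap: [0-13 ALLOC][14-43 FREE]
Op 2: b = malloc(2) -> b = 14; heap: [0-13 ALLOC][14-15 ALLOC][16-43 FREE]
Op 3: c = malloc(14) -> c = 16; heap: [0-13 ALLOC][14-15 ALLOC][16-29 ALLOC][30-43 FREE]
Op 4: d = malloc(6) -> d = 30; heap: [0-13 ALLOC][14-15 ALLOC][16-29 ALLOC][30-35 ALLOC][36-43 FREE]
Op 5: e = malloc(12) -> e = NULL; heap: [0-13 ALLOC][14-15 ALLOC][16-29 ALLOC][30-35 ALLOC][36-43 FREE]
Op 6: free(c) -> (freed c); heap: [0-13 ALLOC][14-15 ALLOC][16-29 FREE][30-35 ALLOC][36-43 FREE]
Op 7: d = realloc(d, 2) -> d = 30; heap: [0-13 ALLOC][14-15 ALLOC][16-29 FREE][30-31 ALLOC][32-43 FREE]
free(d): d = 30 -> block [30-31 ALLOC]; mark free, coalesce with adjacent free neighbors -> [0-13 ALLOC][14-15 ALLOC][16-43 FREE]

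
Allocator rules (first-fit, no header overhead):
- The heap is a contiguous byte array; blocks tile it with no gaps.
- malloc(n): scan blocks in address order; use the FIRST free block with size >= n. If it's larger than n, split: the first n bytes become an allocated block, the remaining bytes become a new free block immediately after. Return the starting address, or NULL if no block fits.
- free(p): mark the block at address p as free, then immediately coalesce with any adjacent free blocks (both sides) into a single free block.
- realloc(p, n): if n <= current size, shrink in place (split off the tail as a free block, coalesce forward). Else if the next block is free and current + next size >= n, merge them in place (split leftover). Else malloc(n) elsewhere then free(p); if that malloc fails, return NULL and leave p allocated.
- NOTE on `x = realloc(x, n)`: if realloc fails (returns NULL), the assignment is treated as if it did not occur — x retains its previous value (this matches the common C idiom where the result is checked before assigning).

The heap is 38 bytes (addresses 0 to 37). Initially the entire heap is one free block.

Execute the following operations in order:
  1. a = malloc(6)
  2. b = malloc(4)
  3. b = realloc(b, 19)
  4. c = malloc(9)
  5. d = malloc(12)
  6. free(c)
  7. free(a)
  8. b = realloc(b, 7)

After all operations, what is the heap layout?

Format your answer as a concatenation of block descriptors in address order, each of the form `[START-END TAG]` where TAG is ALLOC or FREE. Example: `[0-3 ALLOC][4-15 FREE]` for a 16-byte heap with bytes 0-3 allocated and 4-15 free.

Op 1: a = malloc(6) -> a = 0; heap: [0-5 ALLOC][6-37 FREE]
Op 2: b = malloc(4) -> b = 6; heap: [0-5 ALLOC][6-9 ALLOC][10-37 FREE]
Op 3: b = realloc(b, 19) -> b = 6; heap: [0-5 ALLOC][6-24 ALLOC][25-37 FREE]
Op 4: c = malloc(9) -> c = 25; heap: [0-5 ALLOC][6-24 ALLOC][25-33 ALLOC][34-37 FREE]
Op 5: d = malloc(12) -> d = NULL; heap: [0-5 ALLOC][6-24 ALLOC][25-33 ALLOC][34-37 FREE]
Op 6: free(c) -> (freed c); heap: [0-5 ALLOC][6-24 ALLOC][25-37 FREE]
Op 7: free(a) -> (freed a); heap: [0-5 FREE][6-24 ALLOC][25-37 FREE]
Op 8: b = realloc(b, 7) -> b = 6; heap: [0-5 FREE][6-12 ALLOC][13-37 FREE]

Answer: [0-5 FREE][6-12 ALLOC][13-37 FREE]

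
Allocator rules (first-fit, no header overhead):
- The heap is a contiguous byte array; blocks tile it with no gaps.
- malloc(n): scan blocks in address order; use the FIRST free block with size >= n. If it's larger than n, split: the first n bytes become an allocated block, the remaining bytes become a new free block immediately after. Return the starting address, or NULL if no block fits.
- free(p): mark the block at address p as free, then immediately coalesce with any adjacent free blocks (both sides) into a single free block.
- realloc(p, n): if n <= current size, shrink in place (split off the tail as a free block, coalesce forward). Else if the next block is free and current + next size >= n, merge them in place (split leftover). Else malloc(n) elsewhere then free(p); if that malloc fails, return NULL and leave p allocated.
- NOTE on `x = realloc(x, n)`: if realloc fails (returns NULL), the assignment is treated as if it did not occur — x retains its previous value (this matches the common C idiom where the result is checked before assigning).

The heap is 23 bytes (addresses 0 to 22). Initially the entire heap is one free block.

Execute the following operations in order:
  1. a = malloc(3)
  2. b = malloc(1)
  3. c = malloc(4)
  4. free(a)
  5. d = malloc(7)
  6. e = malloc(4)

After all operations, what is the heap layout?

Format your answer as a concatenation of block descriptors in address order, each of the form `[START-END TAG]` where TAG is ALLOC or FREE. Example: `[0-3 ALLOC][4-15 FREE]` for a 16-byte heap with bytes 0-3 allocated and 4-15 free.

Op 1: a = malloc(3) -> a = 0; heap: [0-2 ALLOC][3-22 FREE]
Op 2: b = malloc(1) -> b = 3; heap: [0-2 ALLOC][3-3 ALLOC][4-22 FREE]
Op 3: c = malloc(4) -> c = 4; heap: [0-2 ALLOC][3-3 ALLOC][4-7 ALLOC][8-22 FREE]
Op 4: free(a) -> (freed a); heap: [0-2 FREE][3-3 ALLOC][4-7 ALLOC][8-22 FREE]
Op 5: d = malloc(7) -> d = 8; heap: [0-2 FREE][3-3 ALLOC][4-7 ALLOC][8-14 ALLOC][15-22 FREE]
Op 6: e = malloc(4) -> e = 15; heap: [0-2 FREE][3-3 ALLOC][4-7 ALLOC][8-14 ALLOC][15-18 ALLOC][19-22 FREE]

Answer: [0-2 FREE][3-3 ALLOC][4-7 ALLOC][8-14 ALLOC][15-18 ALLOC][19-22 FREE]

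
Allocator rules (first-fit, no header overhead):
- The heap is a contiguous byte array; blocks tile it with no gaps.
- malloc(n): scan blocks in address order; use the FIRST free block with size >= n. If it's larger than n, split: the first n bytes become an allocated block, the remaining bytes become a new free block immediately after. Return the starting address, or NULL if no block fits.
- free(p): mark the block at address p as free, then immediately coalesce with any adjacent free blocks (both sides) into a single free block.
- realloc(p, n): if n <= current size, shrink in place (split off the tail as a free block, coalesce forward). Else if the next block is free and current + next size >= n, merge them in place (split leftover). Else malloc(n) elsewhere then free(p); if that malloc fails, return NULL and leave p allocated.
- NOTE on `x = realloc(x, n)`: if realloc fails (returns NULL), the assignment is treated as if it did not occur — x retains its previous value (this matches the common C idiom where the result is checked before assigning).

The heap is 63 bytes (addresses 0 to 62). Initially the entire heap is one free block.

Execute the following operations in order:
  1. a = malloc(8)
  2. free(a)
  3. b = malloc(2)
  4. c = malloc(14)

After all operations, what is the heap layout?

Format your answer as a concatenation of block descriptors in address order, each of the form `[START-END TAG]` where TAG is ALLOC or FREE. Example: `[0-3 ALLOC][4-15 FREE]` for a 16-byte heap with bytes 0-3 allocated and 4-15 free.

Op 1: a = malloc(8) -> a = 0; heap: [0-7 ALLOC][8-62 FREE]
Op 2: free(a) -> (freed a); heap: [0-62 FREE]
Op 3: b = malloc(2) -> b = 0; heap: [0-1 ALLOC][2-62 FREE]
Op 4: c = malloc(14) -> c = 2; heap: [0-1 ALLOC][2-15 ALLOC][16-62 FREE]

Answer: [0-1 ALLOC][2-15 ALLOC][16-62 FREE]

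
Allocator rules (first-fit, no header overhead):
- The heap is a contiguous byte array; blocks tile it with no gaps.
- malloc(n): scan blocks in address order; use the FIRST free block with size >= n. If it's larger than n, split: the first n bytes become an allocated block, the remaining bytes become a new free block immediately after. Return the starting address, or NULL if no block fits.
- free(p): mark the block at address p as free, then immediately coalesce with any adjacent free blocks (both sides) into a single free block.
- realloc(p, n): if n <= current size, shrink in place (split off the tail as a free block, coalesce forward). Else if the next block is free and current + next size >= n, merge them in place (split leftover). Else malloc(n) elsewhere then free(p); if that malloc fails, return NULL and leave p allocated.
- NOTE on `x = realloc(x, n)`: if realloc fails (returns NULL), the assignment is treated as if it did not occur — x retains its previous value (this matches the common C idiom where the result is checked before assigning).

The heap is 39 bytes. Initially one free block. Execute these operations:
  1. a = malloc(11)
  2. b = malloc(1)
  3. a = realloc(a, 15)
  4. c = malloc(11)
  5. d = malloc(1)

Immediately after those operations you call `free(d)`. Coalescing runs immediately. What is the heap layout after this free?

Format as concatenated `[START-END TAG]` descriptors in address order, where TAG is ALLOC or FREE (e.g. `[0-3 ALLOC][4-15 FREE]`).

Answer: [0-10 ALLOC][11-11 ALLOC][12-26 ALLOC][27-38 FREE]

Derivation:
Op 1: a = malloc(11) -> a = 0; heap: [0-10 ALLOC][11-38 FREE]
Op 2: b = malloc(1) -> b = 11; heap: [0-10 ALLOC][11-11 ALLOC][12-38 FREE]
Op 3: a = realloc(a, 15) -> a = 12; heap: [0-10 FREE][11-11 ALLOC][12-26 ALLOC][27-38 FREE]
Op 4: c = malloc(11) -> c = 0; heap: [0-10 ALLOC][11-11 ALLOC][12-26 ALLOC][27-38 FREE]
Op 5: d = malloc(1) -> d = 27; heap: [0-10 ALLOC][11-11 ALLOC][12-26 ALLOC][27-27 ALLOC][28-38 FREE]
free(d): d = 27 -> block [27-27 ALLOC]; mark free, coalesce with adjacent free neighbors -> [0-10 ALLOC][11-11 ALLOC][12-26 ALLOC][27-38 FREE]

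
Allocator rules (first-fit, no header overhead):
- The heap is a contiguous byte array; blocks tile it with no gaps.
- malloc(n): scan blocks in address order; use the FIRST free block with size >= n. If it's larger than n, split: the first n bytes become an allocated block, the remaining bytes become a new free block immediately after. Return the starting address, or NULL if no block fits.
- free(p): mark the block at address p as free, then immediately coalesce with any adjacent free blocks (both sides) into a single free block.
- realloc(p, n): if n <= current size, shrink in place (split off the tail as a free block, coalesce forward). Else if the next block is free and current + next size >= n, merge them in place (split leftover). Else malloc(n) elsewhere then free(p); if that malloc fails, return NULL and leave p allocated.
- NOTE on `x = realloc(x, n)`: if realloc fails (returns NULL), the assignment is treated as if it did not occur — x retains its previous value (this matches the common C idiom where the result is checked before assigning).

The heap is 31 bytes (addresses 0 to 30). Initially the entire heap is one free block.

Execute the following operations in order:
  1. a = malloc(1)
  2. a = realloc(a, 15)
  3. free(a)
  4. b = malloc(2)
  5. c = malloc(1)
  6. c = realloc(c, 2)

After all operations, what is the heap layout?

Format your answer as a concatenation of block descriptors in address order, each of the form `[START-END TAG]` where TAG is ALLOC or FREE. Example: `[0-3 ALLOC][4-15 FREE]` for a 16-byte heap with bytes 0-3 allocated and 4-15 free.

Op 1: a = malloc(1) -> a = 0; heap: [0-0 ALLOC][1-30 FREE]
Op 2: a = realloc(a, 15) -> a = 0; heap: [0-14 ALLOC][15-30 FREE]
Op 3: free(a) -> (freed a); heap: [0-30 FREE]
Op 4: b = malloc(2) -> b = 0; heap: [0-1 ALLOC][2-30 FREE]
Op 5: c = malloc(1) -> c = 2; heap: [0-1 ALLOC][2-2 ALLOC][3-30 FREE]
Op 6: c = realloc(c, 2) -> c = 2; heap: [0-1 ALLOC][2-3 ALLOC][4-30 FREE]

Answer: [0-1 ALLOC][2-3 ALLOC][4-30 FREE]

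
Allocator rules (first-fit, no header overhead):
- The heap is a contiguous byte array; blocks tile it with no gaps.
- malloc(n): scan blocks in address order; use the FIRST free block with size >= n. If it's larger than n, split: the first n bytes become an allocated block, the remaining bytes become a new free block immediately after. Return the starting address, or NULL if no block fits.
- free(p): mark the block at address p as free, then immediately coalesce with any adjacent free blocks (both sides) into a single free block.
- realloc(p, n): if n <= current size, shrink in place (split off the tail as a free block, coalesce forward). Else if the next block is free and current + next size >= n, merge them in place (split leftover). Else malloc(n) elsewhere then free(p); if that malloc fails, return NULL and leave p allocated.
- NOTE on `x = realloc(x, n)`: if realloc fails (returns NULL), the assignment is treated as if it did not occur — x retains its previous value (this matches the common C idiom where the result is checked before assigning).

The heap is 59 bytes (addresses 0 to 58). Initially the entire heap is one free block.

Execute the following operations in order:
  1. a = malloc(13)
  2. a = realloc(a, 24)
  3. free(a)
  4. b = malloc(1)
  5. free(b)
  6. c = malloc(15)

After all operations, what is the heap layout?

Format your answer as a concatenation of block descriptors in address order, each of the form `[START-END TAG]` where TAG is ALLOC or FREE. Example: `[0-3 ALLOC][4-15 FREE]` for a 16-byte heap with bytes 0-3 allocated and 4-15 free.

Op 1: a = malloc(13) -> a = 0; heap: [0-12 ALLOC][13-58 FREE]
Op 2: a = realloc(a, 24) -> a = 0; heap: [0-23 ALLOC][24-58 FREE]
Op 3: free(a) -> (freed a); heap: [0-58 FREE]
Op 4: b = malloc(1) -> b = 0; heap: [0-0 ALLOC][1-58 FREE]
Op 5: free(b) -> (freed b); heap: [0-58 FREE]
Op 6: c = malloc(15) -> c = 0; heap: [0-14 ALLOC][15-58 FREE]

Answer: [0-14 ALLOC][15-58 FREE]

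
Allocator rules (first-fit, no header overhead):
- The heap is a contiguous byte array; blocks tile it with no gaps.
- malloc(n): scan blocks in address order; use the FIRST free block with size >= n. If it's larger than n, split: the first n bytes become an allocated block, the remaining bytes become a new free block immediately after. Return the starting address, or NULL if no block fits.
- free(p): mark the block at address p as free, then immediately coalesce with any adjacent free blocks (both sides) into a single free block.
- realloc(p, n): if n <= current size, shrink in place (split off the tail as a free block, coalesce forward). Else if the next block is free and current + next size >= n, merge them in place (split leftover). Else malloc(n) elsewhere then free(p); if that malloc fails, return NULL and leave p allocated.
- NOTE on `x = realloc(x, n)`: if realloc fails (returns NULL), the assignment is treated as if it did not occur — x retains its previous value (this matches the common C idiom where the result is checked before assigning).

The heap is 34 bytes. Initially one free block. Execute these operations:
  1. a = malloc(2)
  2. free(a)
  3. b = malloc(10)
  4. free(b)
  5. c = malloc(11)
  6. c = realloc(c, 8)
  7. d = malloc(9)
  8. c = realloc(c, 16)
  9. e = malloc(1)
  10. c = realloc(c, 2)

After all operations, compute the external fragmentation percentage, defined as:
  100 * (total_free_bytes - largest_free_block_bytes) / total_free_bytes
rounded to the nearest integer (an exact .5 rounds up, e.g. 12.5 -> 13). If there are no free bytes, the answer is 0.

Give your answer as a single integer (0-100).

Answer: 32

Derivation:
Op 1: a = malloc(2) -> a = 0; heap: [0-1 ALLOC][2-33 FREE]
Op 2: free(a) -> (freed a); heap: [0-33 FREE]
Op 3: b = malloc(10) -> b = 0; heap: [0-9 ALLOC][10-33 FREE]
Op 4: free(b) -> (freed b); heap: [0-33 FREE]
Op 5: c = malloc(11) -> c = 0; heap: [0-10 ALLOC][11-33 FREE]
Op 6: c = realloc(c, 8) -> c = 0; heap: [0-7 ALLOC][8-33 FREE]
Op 7: d = malloc(9) -> d = 8; heap: [0-7 ALLOC][8-16 ALLOC][17-33 FREE]
Op 8: c = realloc(c, 16) -> c = 17; heap: [0-7 FREE][8-16 ALLOC][17-32 ALLOC][33-33 FREE]
Op 9: e = malloc(1) -> e = 0; heap: [0-0 ALLOC][1-7 FREE][8-16 ALLOC][17-32 ALLOC][33-33 FREE]
Op 10: c = realloc(c, 2) -> c = 17; heap: [0-0 ALLOC][1-7 FREE][8-16 ALLOC][17-18 ALLOC][19-33 FREE]
Free blocks: [7 15] total_free=22 largest=15 -> 100*(22-15)/22 = 700/22 ≈ 31.818 -> rounds to 32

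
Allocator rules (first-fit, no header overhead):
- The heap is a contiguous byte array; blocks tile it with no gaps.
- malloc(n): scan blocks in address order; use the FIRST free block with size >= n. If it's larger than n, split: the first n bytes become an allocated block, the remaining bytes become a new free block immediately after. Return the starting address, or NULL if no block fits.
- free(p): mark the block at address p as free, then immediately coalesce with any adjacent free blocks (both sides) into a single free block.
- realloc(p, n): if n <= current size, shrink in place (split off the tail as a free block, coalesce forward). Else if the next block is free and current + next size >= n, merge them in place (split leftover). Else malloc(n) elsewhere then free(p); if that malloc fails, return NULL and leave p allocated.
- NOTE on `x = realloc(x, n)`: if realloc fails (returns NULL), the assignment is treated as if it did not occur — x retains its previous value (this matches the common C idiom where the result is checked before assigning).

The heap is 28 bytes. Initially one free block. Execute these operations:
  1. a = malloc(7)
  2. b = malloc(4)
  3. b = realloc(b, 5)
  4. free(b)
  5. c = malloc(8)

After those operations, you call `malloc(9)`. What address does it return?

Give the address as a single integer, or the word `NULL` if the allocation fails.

Op 1: a = malloc(7) -> a = 0; heap: [0-6 ALLOC][7-27 FREE]
Op 2: b = malloc(4) -> b = 7; heap: [0-6 ALLOC][7-10 ALLOC][11-27 FREE]
Op 3: b = realloc(b, 5) -> b = 7; heap: [0-6 ALLOC][7-11 ALLOC][12-27 FREE]
Op 4: free(b) -> (freed b); heap: [0-6 ALLOC][7-27 FREE]
Op 5: c = malloc(8) -> c = 7; heap: [0-6 ALLOC][7-14 ALLOC][15-27 FREE]
malloc(9): first-fit scan over [0-6 ALLOC][7-14 ALLOC][15-27 FREE] -> 15

Answer: 15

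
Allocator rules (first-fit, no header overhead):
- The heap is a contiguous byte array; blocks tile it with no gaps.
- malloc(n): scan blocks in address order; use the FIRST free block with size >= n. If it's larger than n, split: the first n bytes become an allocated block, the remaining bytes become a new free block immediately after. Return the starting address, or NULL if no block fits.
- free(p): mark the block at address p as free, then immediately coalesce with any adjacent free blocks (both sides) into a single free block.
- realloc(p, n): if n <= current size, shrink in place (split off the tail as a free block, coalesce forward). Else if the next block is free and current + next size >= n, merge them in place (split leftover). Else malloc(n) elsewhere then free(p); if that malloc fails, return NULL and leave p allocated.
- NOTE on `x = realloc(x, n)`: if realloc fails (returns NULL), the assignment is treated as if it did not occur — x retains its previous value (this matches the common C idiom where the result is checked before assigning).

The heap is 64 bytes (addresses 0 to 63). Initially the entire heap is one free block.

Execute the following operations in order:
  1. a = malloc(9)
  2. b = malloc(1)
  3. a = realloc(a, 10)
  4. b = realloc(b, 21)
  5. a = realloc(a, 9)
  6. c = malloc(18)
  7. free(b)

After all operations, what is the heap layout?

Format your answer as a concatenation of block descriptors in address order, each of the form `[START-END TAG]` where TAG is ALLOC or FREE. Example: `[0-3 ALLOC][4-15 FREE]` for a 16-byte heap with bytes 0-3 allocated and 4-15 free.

Answer: [0-9 FREE][10-18 ALLOC][19-40 FREE][41-58 ALLOC][59-63 FREE]

Derivation:
Op 1: a = malloc(9) -> a = 0; heap: [0-8 ALLOC][9-63 FREE]
Op 2: b = malloc(1) -> b = 9; heap: [0-8 ALLOC][9-9 ALLOC][10-63 FREE]
Op 3: a = realloc(a, 10) -> a = 10; heap: [0-8 FREE][9-9 ALLOC][10-19 ALLOC][20-63 FREE]
Op 4: b = realloc(b, 21) -> b = 20; heap: [0-9 FREE][10-19 ALLOC][20-40 ALLOC][41-63 FREE]
Op 5: a = realloc(a, 9) -> a = 10; heap: [0-9 FREE][10-18 ALLOC][19-19 FREE][20-40 ALLOC][41-63 FREE]
Op 6: c = malloc(18) -> c = 41; heap: [0-9 FREE][10-18 ALLOC][19-19 FREE][20-40 ALLOC][41-58 ALLOC][59-63 FREE]
Op 7: free(b) -> (freed b); heap: [0-9 FREE][10-18 ALLOC][19-40 FREE][41-58 ALLOC][59-63 FREE]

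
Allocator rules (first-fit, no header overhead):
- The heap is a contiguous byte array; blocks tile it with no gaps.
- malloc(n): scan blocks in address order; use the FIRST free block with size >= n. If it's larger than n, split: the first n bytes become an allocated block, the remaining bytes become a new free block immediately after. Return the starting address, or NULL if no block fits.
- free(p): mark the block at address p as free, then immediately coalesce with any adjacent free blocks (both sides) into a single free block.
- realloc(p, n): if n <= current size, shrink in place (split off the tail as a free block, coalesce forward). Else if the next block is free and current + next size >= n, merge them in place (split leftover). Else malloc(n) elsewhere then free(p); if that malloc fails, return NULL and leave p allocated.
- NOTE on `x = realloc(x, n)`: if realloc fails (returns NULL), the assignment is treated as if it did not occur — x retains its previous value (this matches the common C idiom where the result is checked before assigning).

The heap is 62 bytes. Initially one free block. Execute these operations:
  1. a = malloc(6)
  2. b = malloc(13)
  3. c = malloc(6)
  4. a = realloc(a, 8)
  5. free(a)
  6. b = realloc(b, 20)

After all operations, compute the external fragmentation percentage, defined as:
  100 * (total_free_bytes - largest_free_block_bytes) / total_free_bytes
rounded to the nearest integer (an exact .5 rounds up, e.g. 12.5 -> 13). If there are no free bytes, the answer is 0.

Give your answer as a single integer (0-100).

Op 1: a = malloc(6) -> a = 0; heap: [0-5 ALLOC][6-61 FREE]
Op 2: b = malloc(13) -> b = 6; heap: [0-5 ALLOC][6-18 ALLOC][19-61 FREE]
Op 3: c = malloc(6) -> c = 19; heap: [0-5 ALLOC][6-18 ALLOC][19-24 ALLOC][25-61 FREE]
Op 4: a = realloc(a, 8) -> a = 25; heap: [0-5 FREE][6-18 ALLOC][19-24 ALLOC][25-32 ALLOC][33-61 FREE]
Op 5: free(a) -> (freed a); heap: [0-5 FREE][6-18 ALLOC][19-24 ALLOC][25-61 FREE]
Op 6: b = realloc(b, 20) -> b = 25; heap: [0-18 FREE][19-24 ALLOC][25-44 ALLOC][45-61 FREE]
Free blocks: [19 17] total_free=36 largest=19 -> 100*(36-19)/36 = 1700/36 ≈ 47.222 -> rounds to 47

Answer: 47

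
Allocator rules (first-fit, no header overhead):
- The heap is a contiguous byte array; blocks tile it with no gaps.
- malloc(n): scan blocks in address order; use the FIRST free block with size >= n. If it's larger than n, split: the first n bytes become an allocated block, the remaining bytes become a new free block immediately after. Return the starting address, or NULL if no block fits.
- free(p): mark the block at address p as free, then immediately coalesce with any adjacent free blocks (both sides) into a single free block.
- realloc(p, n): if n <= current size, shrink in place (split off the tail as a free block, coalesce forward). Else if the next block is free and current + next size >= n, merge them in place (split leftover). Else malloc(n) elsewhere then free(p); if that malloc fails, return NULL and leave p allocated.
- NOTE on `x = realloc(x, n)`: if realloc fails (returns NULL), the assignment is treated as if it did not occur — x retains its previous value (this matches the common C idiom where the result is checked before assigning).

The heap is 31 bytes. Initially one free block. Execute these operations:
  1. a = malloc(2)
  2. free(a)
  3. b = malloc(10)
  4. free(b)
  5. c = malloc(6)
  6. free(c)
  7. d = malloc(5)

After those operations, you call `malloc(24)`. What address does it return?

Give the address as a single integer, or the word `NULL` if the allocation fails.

Op 1: a = malloc(2) -> a = 0; heap: [0-1 ALLOC][2-30 FREE]
Op 2: free(a) -> (freed a); heap: [0-30 FREE]
Op 3: b = malloc(10) -> b = 0; heap: [0-9 ALLOC][10-30 FREE]
Op 4: free(b) -> (freed b); heap: [0-30 FREE]
Op 5: c = malloc(6) -> c = 0; heap: [0-5 ALLOC][6-30 FREE]
Op 6: free(c) -> (freed c); heap: [0-30 FREE]
Op 7: d = malloc(5) -> d = 0; heap: [0-4 ALLOC][5-30 FREE]
malloc(24): first-fit scan over [0-4 ALLOC][5-30 FREE] -> 5

Answer: 5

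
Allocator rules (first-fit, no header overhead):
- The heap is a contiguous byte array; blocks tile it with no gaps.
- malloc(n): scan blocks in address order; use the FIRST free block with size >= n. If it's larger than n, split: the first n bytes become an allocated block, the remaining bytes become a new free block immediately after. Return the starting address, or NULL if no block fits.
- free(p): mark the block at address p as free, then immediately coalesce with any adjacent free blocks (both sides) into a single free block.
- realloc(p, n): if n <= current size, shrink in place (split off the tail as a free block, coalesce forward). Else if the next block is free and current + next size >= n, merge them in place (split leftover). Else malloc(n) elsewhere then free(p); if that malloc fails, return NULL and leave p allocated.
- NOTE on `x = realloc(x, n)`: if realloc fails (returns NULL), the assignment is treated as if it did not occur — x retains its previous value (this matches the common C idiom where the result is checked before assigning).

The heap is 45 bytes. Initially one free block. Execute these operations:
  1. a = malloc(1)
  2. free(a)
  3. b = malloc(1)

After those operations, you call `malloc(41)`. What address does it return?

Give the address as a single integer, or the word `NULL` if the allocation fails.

Op 1: a = malloc(1) -> a = 0; heap: [0-0 ALLOC][1-44 FREE]
Op 2: free(a) -> (freed a); heap: [0-44 FREE]
Op 3: b = malloc(1) -> b = 0; heap: [0-0 ALLOC][1-44 FREE]
malloc(41): first-fit scan over [0-0 ALLOC][1-44 FREE] -> 1

Answer: 1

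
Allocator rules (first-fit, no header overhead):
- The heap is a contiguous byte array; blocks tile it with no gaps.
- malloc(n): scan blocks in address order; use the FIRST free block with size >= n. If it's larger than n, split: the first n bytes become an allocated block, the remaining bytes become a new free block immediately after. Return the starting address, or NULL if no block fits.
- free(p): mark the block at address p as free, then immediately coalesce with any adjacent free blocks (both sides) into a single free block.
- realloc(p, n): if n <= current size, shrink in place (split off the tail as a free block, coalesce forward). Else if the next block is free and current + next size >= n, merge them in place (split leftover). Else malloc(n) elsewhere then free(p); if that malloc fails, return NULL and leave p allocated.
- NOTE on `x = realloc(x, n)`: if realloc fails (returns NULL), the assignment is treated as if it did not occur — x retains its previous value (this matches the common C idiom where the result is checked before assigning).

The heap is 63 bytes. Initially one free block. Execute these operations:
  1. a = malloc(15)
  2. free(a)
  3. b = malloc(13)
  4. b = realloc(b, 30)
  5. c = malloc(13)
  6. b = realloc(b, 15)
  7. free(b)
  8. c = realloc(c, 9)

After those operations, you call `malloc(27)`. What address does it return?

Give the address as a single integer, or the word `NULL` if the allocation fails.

Op 1: a = malloc(15) -> a = 0; heap: [0-14 ALLOC][15-62 FREE]
Op 2: free(a) -> (freed a); heap: [0-62 FREE]
Op 3: b = malloc(13) -> b = 0; heap: [0-12 ALLOC][13-62 FREE]
Op 4: b = realloc(b, 30) -> b = 0; heap: [0-29 ALLOC][30-62 FREE]
Op 5: c = malloc(13) -> c = 30; heap: [0-29 ALLOC][30-42 ALLOC][43-62 FREE]
Op 6: b = realloc(b, 15) -> b = 0; heap: [0-14 ALLOC][15-29 FREE][30-42 ALLOC][43-62 FREE]
Op 7: free(b) -> (freed b); heap: [0-29 FREE][30-42 ALLOC][43-62 FREE]
Op 8: c = realloc(c, 9) -> c = 30; heap: [0-29 FREE][30-38 ALLOC][39-62 FREE]
malloc(27): first-fit scan over [0-29 FREE][30-38 ALLOC][39-62 FREE] -> 0

Answer: 0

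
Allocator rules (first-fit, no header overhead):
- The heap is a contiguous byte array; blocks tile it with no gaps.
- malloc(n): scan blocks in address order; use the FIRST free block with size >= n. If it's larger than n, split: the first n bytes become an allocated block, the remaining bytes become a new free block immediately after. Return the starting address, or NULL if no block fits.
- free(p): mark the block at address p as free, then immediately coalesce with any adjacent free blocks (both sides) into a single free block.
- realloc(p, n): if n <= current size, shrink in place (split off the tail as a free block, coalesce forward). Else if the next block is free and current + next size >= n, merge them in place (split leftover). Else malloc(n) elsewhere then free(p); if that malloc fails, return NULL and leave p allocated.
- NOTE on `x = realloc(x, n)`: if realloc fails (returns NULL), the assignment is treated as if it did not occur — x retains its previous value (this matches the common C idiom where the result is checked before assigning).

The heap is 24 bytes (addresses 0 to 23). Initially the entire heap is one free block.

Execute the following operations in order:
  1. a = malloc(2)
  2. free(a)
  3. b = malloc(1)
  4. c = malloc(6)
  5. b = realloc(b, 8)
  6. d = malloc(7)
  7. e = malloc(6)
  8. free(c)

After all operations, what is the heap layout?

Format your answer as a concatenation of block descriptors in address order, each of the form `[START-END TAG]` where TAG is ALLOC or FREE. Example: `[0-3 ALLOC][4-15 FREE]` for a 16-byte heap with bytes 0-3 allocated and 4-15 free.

Op 1: a = malloc(2) -> a = 0; heap: [0-1 ALLOC][2-23 FREE]
Op 2: free(a) -> (freed a); heap: [0-23 FREE]
Op 3: b = malloc(1) -> b = 0; heap: [0-0 ALLOC][1-23 FREE]
Op 4: c = malloc(6) -> c = 1; heap: [0-0 ALLOC][1-6 ALLOC][7-23 FREE]
Op 5: b = realloc(b, 8) -> b = 7; heap: [0-0 FREE][1-6 ALLOC][7-14 ALLOC][15-23 FREE]
Op 6: d = malloc(7) -> d = 15; heap: [0-0 FREE][1-6 ALLOC][7-14 ALLOC][15-21 ALLOC][22-23 FREE]
Op 7: e = malloc(6) -> e = NULL; heap: [0-0 FREE][1-6 ALLOC][7-14 ALLOC][15-21 ALLOC][22-23 FREE]
Op 8: free(c) -> (freed c); heap: [0-6 FREE][7-14 ALLOC][15-21 ALLOC][22-23 FREE]

Answer: [0-6 FREE][7-14 ALLOC][15-21 ALLOC][22-23 FREE]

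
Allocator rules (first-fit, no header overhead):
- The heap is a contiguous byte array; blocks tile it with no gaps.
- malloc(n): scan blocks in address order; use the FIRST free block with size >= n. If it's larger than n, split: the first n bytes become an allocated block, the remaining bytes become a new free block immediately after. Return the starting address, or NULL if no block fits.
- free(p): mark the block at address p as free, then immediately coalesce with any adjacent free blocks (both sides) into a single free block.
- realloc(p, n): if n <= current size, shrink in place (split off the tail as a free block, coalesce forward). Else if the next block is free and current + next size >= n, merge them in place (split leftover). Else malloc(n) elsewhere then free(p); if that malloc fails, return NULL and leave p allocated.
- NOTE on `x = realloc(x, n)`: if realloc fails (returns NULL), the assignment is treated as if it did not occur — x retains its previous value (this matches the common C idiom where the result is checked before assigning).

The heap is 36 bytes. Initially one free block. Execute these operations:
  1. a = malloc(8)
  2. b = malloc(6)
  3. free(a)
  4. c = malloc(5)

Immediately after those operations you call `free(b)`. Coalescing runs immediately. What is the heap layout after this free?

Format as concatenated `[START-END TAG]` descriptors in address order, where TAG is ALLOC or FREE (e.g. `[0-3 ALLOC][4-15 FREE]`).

Op 1: a = malloc(8) -> a = 0; heap: [0-7 ALLOC][8-35 FREE]
Op 2: b = malloc(6) -> b = 8; heap: [0-7 ALLOC][8-13 ALLOC][14-35 FREE]
Op 3: free(a) -> (freed a); heap: [0-7 FREE][8-13 ALLOC][14-35 FREE]
Op 4: c = malloc(5) -> c = 0; heap: [0-4 ALLOC][5-7 FREE][8-13 ALLOC][14-35 FREE]
free(b): b = 8 -> block [8-13 ALLOC]; mark free, coalesce with adjacent free neighbors -> [0-4 ALLOC][5-35 FREE]

Answer: [0-4 ALLOC][5-35 FREE]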